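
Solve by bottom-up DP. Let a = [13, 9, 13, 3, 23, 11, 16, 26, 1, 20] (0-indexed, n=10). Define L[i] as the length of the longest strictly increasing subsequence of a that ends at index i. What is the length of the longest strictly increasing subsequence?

   i    0    1    2    3    4    5    6    7    8    9
a[i]   13    9   13    3   23   11   16   26    1   20
L[i]    1    1    2    1    3    2    3    4    1    4

4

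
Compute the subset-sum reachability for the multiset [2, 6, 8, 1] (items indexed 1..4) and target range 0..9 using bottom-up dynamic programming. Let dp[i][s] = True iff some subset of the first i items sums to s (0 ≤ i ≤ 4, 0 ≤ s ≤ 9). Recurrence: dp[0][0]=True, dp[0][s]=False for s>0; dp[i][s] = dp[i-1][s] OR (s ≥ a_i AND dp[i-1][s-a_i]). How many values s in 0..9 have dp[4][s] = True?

8

i\s   0   1   2   3   4   5   6   7   8   9
  0   T   F   F   F   F   F   F   F   F   F
  1   T   F   T   F   F   F   F   F   F   F
  2   T   F   T   F   F   F   T   F   T   F
  3   T   F   T   F   F   F   T   F   T   F
  4   T   T   T   T   F   F   T   T   T   T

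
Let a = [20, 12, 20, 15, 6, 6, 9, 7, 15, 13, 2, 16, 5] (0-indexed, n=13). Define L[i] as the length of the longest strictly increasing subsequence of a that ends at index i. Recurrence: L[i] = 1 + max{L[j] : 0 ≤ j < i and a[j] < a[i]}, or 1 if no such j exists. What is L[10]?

1

   i    0    1    2    3    4    5    6    7    8    9   10   11   12
a[i]   20   12   20   15    6    6    9    7   15   13    2   16    5
L[i]    1    1    2    2    1    1    2    2    3    3    1    4    2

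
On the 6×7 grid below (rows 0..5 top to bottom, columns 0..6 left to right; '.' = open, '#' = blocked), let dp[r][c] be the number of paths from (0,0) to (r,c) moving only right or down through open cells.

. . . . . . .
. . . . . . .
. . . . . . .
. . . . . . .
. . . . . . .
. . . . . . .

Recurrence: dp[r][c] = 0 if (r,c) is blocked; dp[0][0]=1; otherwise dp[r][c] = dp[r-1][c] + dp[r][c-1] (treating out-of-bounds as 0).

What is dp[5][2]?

r\c   0   1   2   3   4   5   6
  0   1   1   1   1   1   1   1
  1   1   2   3   4   5   6   7
  2   1   3   6  10  15  21  28
  3   1   4  10  20  35  56  84
  4   1   5  15  35  70 126 210
  5   1   6  21  56 126 252 462

21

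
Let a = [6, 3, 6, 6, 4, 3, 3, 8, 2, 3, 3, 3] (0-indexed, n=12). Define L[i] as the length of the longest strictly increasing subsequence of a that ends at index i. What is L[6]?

   i    0    1    2    3    4    5    6    7    8    9   10   11
a[i]    6    3    6    6    4    3    3    8    2    3    3    3
L[i]    1    1    2    2    2    1    1    3    1    2    2    2

1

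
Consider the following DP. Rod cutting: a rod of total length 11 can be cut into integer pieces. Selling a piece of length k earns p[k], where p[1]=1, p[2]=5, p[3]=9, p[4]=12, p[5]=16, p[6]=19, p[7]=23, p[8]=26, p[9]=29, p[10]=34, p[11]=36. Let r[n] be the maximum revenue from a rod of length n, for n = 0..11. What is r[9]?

   n    0    1    2    3    4    5    6    7    8    9   10   11
r[n]    0    1    5    9   12   16   19   23   26   29   34   36

29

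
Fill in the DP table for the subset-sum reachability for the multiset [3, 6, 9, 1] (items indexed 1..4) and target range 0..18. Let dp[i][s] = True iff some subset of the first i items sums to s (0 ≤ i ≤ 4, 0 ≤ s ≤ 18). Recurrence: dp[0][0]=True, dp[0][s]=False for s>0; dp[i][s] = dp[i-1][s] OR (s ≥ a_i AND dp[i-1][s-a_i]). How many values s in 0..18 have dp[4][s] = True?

13

i\s   0   1   2   3   4   5   6   7   8   9  10  11  12  13  14  15  16  17  18
  0   T   F   F   F   F   F   F   F   F   F   F   F   F   F   F   F   F   F   F
  1   T   F   F   T   F   F   F   F   F   F   F   F   F   F   F   F   F   F   F
  2   T   F   F   T   F   F   T   F   F   T   F   F   F   F   F   F   F   F   F
  3   T   F   F   T   F   F   T   F   F   T   F   F   T   F   F   T   F   F   T
  4   T   T   F   T   T   F   T   T   F   T   T   F   T   T   F   T   T   F   T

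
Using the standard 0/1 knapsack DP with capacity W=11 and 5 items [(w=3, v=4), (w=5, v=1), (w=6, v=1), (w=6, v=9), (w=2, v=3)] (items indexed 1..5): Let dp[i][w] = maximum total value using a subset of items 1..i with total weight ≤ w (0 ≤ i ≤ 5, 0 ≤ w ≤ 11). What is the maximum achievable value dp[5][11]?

16

i\w   0   1   2   3   4   5   6   7   8   9  10  11
  0   0   0   0   0   0   0   0   0   0   0   0   0
  1   0   0   0   4   4   4   4   4   4   4   4   4
  2   0   0   0   4   4   4   4   4   5   5   5   5
  3   0   0   0   4   4   4   4   4   5   5   5   5
  4   0   0   0   4   4   4   9   9   9  13  13  13
  5   0   0   3   4   4   7   9   9  12  13  13  16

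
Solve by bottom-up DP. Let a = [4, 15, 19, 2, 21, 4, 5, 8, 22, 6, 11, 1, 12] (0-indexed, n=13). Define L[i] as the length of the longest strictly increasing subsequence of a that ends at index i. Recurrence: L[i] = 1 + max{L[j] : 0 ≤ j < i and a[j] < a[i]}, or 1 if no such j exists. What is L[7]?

   i    0    1    2    3    4    5    6    7    8    9   10   11   12
a[i]    4   15   19    2   21    4    5    8   22    6   11    1   12
L[i]    1    2    3    1    4    2    3    4    5    4    5    1    6

4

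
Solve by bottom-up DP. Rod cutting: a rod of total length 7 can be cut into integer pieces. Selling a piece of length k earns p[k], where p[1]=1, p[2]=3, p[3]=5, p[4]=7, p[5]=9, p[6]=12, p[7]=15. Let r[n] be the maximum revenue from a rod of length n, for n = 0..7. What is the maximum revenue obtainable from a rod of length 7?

   n    0    1    2    3    4    5    6    7
r[n]    0    1    3    5    7    9   12   15

15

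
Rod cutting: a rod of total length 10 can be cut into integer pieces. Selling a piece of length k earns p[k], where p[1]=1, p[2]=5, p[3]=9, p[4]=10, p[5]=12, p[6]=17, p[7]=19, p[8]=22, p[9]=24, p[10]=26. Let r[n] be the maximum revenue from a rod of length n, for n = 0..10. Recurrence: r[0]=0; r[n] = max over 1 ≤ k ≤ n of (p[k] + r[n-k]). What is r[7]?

19

   n    0    1    2    3    4    5    6    7    8    9   10
r[n]    0    1    5    9   10   14   18   19   23   27   28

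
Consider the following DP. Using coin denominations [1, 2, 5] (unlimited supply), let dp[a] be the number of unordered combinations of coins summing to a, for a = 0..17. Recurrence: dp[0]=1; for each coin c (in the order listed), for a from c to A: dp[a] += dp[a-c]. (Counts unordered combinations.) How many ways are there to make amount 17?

after  coin     0     1     2     3     4     5     6     7     8     9    10    11    12    13    14    15    16    17
          1     1     1     1     1     1     1     1     1     1     1     1     1     1     1     1     1     1     1
          2     1     1     2     2     3     3     4     4     5     5     6     6     7     7     8     8     9     9
          5     1     1     2     2     3     4     5     6     7     8    10    11    13    14    16    18    20    22

22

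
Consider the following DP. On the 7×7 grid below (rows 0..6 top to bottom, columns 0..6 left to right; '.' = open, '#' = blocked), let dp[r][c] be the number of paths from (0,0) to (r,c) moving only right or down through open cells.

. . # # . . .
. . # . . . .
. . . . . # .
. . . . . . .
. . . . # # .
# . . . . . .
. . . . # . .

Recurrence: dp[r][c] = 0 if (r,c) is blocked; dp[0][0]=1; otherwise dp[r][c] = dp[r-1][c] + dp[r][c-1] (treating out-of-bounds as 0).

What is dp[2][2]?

3

r\c   0   1   2   3   4   5   6
  0   1   1   0   0   0   0   0
  1   1   2   0   0   0   0   0
  2   1   3   3   3   3   0   0
  3   1   4   7  10  13  13  13
  4   1   5  12  22   0   0  13
  5   0   5  17  39  39  39  52
  6   0   5  22  61   0  39  91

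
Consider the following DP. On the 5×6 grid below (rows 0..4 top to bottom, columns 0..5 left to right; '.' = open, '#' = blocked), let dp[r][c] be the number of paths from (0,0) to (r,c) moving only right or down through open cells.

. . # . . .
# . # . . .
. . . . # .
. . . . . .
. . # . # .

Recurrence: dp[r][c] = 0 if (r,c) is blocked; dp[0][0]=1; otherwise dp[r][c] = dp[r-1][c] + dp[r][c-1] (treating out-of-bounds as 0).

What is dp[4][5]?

r\c   0   1   2   3   4   5
  0   1   1   0   0   0   0
  1   0   1   0   0   0   0
  2   0   1   1   1   0   0
  3   0   1   2   3   3   3
  4   0   1   0   3   0   3

3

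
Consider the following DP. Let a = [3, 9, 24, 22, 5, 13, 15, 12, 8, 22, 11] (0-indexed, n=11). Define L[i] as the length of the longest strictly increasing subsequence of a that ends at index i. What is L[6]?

4

   i    0    1    2    3    4    5    6    7    8    9   10
a[i]    3    9   24   22    5   13   15   12    8   22   11
L[i]    1    2    3    3    2    3    4    3    3    5    4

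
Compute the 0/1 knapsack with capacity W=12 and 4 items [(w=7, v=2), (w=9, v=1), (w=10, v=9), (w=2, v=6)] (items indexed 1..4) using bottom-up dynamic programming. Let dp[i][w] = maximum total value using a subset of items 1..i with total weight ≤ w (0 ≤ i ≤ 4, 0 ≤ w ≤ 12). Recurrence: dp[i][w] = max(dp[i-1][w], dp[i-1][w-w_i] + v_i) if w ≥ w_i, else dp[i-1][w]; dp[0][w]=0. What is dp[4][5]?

6

i\w   0   1   2   3   4   5   6   7   8   9  10  11  12
  0   0   0   0   0   0   0   0   0   0   0   0   0   0
  1   0   0   0   0   0   0   0   2   2   2   2   2   2
  2   0   0   0   0   0   0   0   2   2   2   2   2   2
  3   0   0   0   0   0   0   0   2   2   2   9   9   9
  4   0   0   6   6   6   6   6   6   6   8   9   9  15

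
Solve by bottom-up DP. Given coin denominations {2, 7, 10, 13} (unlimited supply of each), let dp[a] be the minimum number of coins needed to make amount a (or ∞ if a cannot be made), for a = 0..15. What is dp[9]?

 a  0  1  2  3  4  5  6  7  8  9 10 11 12 13 14 15
dp  0  -  1  -  2  -  3  1  4  2  1  3  2  1  2  2
(- denotes ∞ / unreachable)

2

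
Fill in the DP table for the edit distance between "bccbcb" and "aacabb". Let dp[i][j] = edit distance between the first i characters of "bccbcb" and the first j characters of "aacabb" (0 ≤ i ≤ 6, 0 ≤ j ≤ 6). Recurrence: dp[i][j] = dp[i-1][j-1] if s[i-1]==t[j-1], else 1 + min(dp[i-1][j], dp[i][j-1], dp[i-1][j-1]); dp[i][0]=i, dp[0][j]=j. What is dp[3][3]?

2

   ''  a  a  c  a  b  b
''  0  1  2  3  4  5  6
 b  1  1  2  3  4  4  5
 c  2  2  2  2  3  4  5
 c  3  3  3  2  3  4  5
 b  4  4  4  3  3  3  4
 c  5  5  5  4  4  4  4
 b  6  6  6  5  5  4  4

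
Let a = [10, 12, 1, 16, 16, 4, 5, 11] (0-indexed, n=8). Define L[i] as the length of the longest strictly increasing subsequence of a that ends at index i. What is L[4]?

   i    0    1    2    3    4    5    6    7
a[i]   10   12    1   16   16    4    5   11
L[i]    1    2    1    3    3    2    3    4

3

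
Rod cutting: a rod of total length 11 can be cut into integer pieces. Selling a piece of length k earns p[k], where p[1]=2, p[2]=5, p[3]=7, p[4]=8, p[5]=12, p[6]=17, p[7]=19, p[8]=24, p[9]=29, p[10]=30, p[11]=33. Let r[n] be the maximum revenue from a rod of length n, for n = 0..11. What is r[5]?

   n    0    1    2    3    4    5    6    7    8    9   10   11
r[n]    0    2    5    7   10   12   17   19   24   29   31   34

12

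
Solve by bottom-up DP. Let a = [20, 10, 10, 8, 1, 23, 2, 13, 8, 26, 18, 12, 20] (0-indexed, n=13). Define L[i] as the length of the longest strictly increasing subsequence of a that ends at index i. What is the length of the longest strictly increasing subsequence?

5

   i    0    1    2    3    4    5    6    7    8    9   10   11   12
a[i]   20   10   10    8    1   23    2   13    8   26   18   12   20
L[i]    1    1    1    1    1    2    2    3    3    4    4    4    5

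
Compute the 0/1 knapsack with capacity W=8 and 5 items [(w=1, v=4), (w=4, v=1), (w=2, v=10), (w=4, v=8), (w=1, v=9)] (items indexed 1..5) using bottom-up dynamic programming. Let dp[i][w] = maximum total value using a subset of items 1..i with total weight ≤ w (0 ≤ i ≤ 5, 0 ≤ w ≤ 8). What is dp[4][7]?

i\w   0   1   2   3   4   5   6   7   8
  0   0   0   0   0   0   0   0   0   0
  1   0   4   4   4   4   4   4   4   4
  2   0   4   4   4   4   5   5   5   5
  3   0   4  10  14  14  14  14  15  15
  4   0   4  10  14  14  14  18  22  22
  5   0   9  13  19  23  23  23  27  31

22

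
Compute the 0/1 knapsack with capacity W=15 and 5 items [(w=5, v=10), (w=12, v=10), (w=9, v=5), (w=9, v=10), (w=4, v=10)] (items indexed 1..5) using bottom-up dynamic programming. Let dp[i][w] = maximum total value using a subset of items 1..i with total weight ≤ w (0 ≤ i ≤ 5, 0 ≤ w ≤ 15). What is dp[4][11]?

10

i\w   0   1   2   3   4   5   6   7   8   9  10  11  12  13  14  15
  0   0   0   0   0   0   0   0   0   0   0   0   0   0   0   0   0
  1   0   0   0   0   0  10  10  10  10  10  10  10  10  10  10  10
  2   0   0   0   0   0  10  10  10  10  10  10  10  10  10  10  10
  3   0   0   0   0   0  10  10  10  10  10  10  10  10  10  15  15
  4   0   0   0   0   0  10  10  10  10  10  10  10  10  10  20  20
  5   0   0   0   0  10  10  10  10  10  20  20  20  20  20  20  20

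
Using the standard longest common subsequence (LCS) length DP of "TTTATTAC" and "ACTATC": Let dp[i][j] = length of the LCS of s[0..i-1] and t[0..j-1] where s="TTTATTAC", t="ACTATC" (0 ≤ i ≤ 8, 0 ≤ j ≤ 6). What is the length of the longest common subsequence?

4

   ''  A  C  T  A  T  C
''  0  0  0  0  0  0  0
 T  0  0  0  1  1  1  1
 T  0  0  0  1  1  2  2
 T  0  0  0  1  1  2  2
 A  0  1  1  1  2  2  2
 T  0  1  1  2  2  3  3
 T  0  1  1  2  2  3  3
 A  0  1  1  2  3  3  3
 C  0  1  2  2  3  3  4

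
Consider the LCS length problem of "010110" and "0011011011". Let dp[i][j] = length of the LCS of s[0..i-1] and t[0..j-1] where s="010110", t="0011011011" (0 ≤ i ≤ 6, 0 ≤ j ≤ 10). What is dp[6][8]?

   ''  0  0  1  1  0  1  1  0  1  1
''  0  0  0  0  0  0  0  0  0  0  0
 0  0  1  1  1  1  1  1  1  1  1  1
 1  0  1  1  2  2  2  2  2  2  2  2
 0  0  1  2  2  2  3  3  3  3  3  3
 1  0  1  2  3  3  3  4  4  4  4  4
 1  0  1  2  3  4  4  4  5  5  5  5
 0  0  1  2  3  4  5  5  5  6  6  6

6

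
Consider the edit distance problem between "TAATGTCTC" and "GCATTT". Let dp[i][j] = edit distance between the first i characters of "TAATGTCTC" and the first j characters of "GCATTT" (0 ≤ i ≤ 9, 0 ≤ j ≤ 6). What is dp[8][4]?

   ''  G  C  A  T  T  T
''  0  1  2  3  4  5  6
 T  1  1  2  3  3  4  5
 A  2  2  2  2  3  4  5
 A  3  3  3  2  3  4  5
 T  4  4  4  3  2  3  4
 G  5  4  5  4  3  3  4
 T  6  5  5  5  4  3  3
 C  7  6  5  6  5  4  4
 T  8  7  6  6  6  5  4
 C  9  8  7  7  7  6  5

6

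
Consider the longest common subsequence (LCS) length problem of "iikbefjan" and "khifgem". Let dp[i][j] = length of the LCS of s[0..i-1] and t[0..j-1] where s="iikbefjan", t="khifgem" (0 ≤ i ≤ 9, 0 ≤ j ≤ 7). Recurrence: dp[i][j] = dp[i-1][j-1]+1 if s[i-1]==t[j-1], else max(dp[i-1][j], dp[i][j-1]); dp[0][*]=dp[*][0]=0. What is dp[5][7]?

2

   ''  k  h  i  f  g  e  m
''  0  0  0  0  0  0  0  0
 i  0  0  0  1  1  1  1  1
 i  0  0  0  1  1  1  1  1
 k  0  1  1  1  1  1  1  1
 b  0  1  1  1  1  1  1  1
 e  0  1  1  1  1  1  2  2
 f  0  1  1  1  2  2  2  2
 j  0  1  1  1  2  2  2  2
 a  0  1  1  1  2  2  2  2
 n  0  1  1  1  2  2  2  2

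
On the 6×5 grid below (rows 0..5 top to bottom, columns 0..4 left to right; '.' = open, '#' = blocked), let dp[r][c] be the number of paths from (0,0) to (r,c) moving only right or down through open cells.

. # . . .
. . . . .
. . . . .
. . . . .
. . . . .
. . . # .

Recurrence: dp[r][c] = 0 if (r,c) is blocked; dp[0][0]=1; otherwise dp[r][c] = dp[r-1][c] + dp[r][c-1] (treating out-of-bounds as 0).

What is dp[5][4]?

35

r\c   0   1   2   3   4
  0   1   0   0   0   0
  1   1   1   1   1   1
  2   1   2   3   4   5
  3   1   3   6  10  15
  4   1   4  10  20  35
  5   1   5  15   0  35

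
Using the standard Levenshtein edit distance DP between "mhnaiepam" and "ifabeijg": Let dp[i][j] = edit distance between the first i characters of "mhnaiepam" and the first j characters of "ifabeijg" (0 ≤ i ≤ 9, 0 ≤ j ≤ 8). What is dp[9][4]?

7

   ''  i  f  a  b  e  i  j  g
''  0  1  2  3  4  5  6  7  8
 m  1  1  2  3  4  5  6  7  8
 h  2  2  2  3  4  5  6  7  8
 n  3  3  3  3  4  5  6  7  8
 a  4  4  4  3  4  5  6  7  8
 i  5  4  5  4  4  5  5  6  7
 e  6  5  5  5  5  4  5  6  7
 p  7  6  6  6  6  5  5  6  7
 a  8  7  7  6  7  6  6  6  7
 m  9  8  8  7  7  7  7  7  7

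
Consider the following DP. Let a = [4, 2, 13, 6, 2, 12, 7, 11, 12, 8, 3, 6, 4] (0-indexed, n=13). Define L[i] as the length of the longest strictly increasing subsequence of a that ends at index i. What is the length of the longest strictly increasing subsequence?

   i    0    1    2    3    4    5    6    7    8    9   10   11   12
a[i]    4    2   13    6    2   12    7   11   12    8    3    6    4
L[i]    1    1    2    2    1    3    3    4    5    4    2    3    3

5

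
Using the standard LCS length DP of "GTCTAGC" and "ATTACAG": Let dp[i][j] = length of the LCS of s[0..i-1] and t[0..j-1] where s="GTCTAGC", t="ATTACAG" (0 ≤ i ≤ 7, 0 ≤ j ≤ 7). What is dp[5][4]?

3

   ''  A  T  T  A  C  A  G
''  0  0  0  0  0  0  0  0
 G  0  0  0  0  0  0  0  1
 T  0  0  1  1  1  1  1  1
 C  0  0  1  1  1  2  2  2
 T  0  0  1  2  2  2  2  2
 A  0  1  1  2  3  3  3  3
 G  0  1  1  2  3  3  3  4
 C  0  1  1  2  3  4  4  4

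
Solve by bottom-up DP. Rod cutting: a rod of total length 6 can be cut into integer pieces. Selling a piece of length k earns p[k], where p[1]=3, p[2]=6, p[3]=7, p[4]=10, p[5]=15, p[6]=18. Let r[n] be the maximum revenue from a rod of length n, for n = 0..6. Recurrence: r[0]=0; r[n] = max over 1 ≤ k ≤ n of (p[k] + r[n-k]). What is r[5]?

15

   n    0    1    2    3    4    5    6
r[n]    0    3    6    9   12   15   18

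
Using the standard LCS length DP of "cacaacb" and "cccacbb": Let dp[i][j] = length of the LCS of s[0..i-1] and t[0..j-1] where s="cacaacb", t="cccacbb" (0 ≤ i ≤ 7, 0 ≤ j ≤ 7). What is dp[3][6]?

   ''  c  c  c  a  c  b  b
''  0  0  0  0  0  0  0  0
 c  0  1  1  1  1  1  1  1
 a  0  1  1  1  2  2  2  2
 c  0  1  2  2  2  3  3  3
 a  0  1  2  2  3  3  3  3
 a  0  1  2  2  3  3  3  3
 c  0  1  2  3  3  4  4  4
 b  0  1  2  3  3  4  5  5

3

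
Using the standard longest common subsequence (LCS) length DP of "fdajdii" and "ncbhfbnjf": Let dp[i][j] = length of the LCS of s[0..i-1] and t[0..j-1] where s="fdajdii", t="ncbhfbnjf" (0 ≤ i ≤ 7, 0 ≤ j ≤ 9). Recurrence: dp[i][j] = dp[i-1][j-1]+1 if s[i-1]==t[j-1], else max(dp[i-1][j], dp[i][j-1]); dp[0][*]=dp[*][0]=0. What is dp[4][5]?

   ''  n  c  b  h  f  b  n  j  f
''  0  0  0  0  0  0  0  0  0  0
 f  0  0  0  0  0  1  1  1  1  1
 d  0  0  0  0  0  1  1  1  1  1
 a  0  0  0  0  0  1  1  1  1  1
 j  0  0  0  0  0  1  1  1  2  2
 d  0  0  0  0  0  1  1  1  2  2
 i  0  0  0  0  0  1  1  1  2  2
 i  0  0  0  0  0  1  1  1  2  2

1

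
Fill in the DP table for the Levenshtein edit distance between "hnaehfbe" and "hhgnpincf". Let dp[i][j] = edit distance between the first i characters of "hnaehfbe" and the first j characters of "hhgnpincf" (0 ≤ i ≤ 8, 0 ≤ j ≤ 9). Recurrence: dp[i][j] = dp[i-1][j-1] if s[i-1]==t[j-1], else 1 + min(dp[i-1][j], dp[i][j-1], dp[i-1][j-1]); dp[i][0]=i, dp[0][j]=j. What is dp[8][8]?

   ''  h  h  g  n  p  i  n  c  f
''  0  1  2  3  4  5  6  7  8  9
 h  1  0  1  2  3  4  5  6  7  8
 n  2  1  1  2  2  3  4  5  6  7
 a  3  2  2  2  3  3  4  5  6  7
 e  4  3  3  3  3  4  4  5  6  7
 h  5  4  3  4  4  4  5  5  6  7
 f  6  5  4  4  5  5  5  6  6  6
 b  7  6  5  5  5  6  6  6  7  7
 e  8  7  6  6  6  6  7  7  7  8

7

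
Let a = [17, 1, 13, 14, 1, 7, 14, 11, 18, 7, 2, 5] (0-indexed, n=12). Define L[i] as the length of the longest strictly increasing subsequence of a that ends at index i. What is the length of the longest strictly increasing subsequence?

   i    0    1    2    3    4    5    6    7    8    9   10   11
a[i]   17    1   13   14    1    7   14   11   18    7    2    5
L[i]    1    1    2    3    1    2    3    3    4    2    2    3

4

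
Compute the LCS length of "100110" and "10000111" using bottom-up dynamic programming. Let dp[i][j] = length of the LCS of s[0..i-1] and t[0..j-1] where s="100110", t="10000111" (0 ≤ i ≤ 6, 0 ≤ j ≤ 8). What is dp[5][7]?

5

   ''  1  0  0  0  0  1  1  1
''  0  0  0  0  0  0  0  0  0
 1  0  1  1  1  1  1  1  1  1
 0  0  1  2  2  2  2  2  2  2
 0  0  1  2  3  3  3  3  3  3
 1  0  1  2  3  3  3  4  4  4
 1  0  1  2  3  3  3  4  5  5
 0  0  1  2  3  4  4  4  5  5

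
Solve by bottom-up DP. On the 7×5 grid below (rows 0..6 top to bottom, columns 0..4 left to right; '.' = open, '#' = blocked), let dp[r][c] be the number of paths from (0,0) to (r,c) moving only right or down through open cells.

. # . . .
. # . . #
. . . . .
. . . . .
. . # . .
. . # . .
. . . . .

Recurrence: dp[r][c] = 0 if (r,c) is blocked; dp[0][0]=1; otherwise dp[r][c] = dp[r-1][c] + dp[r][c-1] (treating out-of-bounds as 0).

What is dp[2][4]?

1

r\c   0   1   2   3   4
  0   1   0   0   0   0
  1   1   0   0   0   0
  2   1   1   1   1   1
  3   1   2   3   4   5
  4   1   3   0   4   9
  5   1   4   0   4  13
  6   1   5   5   9  22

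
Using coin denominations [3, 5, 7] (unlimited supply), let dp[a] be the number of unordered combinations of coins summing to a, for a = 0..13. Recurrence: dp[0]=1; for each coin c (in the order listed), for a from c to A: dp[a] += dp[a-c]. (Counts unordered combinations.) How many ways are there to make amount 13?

2

after  coin     0     1     2     3     4     5     6     7     8     9    10    11    12    13
          3     1     0     0     1     0     0     1     0     0     1     0     0     1     0
          5     1     0     0     1     0     1     1     0     1     1     1     1     1     1
          7     1     0     0     1     0     1     1     1     1     1     2     1     2     2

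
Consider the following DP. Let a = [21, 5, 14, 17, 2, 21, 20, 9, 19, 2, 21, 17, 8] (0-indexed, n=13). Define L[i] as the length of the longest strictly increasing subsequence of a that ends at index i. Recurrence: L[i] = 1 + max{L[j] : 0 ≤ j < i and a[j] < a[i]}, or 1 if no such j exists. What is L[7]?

   i    0    1    2    3    4    5    6    7    8    9   10   11   12
a[i]   21    5   14   17    2   21   20    9   19    2   21   17    8
L[i]    1    1    2    3    1    4    4    2    4    1    5    3    2

2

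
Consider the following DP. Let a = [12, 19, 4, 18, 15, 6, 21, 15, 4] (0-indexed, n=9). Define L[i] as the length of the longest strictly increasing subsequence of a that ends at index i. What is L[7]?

   i    0    1    2    3    4    5    6    7    8
a[i]   12   19    4   18   15    6   21   15    4
L[i]    1    2    1    2    2    2    3    3    1

3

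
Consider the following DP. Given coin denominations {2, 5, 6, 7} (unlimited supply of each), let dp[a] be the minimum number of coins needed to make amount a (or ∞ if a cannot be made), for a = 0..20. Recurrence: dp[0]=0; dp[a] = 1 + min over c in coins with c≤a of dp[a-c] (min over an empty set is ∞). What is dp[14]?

 a  0  1  2  3  4  5  6  7  8  9 10 11 12 13 14 15 16 17 18 19 20
dp  0  -  1  -  2  1  1  1  2  2  2  2  2  2  2  3  3  3  3  3  3
(- denotes ∞ / unreachable)

2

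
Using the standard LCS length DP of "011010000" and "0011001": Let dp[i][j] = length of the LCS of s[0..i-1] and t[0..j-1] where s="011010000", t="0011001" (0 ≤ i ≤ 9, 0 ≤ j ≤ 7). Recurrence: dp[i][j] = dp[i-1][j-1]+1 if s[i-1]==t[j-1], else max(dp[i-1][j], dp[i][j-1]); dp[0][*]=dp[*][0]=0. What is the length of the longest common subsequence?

   ''  0  0  1  1  0  0  1
''  0  0  0  0  0  0  0  0
 0  0  1  1  1  1  1  1  1
 1  0  1  1  2  2  2  2  2
 1  0  1  1  2  3  3  3  3
 0  0  1  2  2  3  4  4  4
 1  0  1  2  3  3  4  4  5
 0  0  1  2  3  3  4  5  5
 0  0  1  2  3  3  4  5  5
 0  0  1  2  3  3  4  5  5
 0  0  1  2  3  3  4  5  5

5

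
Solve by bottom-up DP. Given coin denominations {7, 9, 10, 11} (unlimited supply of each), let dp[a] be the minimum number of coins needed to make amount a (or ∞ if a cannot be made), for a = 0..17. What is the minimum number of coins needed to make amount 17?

 a  0  1  2  3  4  5  6  7  8  9 10 11 12 13 14 15 16 17
dp  0  -  -  -  -  -  -  1  -  1  1  1  -  -  2  -  2  2
(- denotes ∞ / unreachable)

2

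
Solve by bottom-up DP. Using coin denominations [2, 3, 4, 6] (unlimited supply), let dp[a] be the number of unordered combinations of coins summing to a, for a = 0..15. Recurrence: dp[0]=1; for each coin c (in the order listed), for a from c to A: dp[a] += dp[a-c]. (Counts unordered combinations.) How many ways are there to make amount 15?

after  coin     0     1     2     3     4     5     6     7     8     9    10    11    12    13    14    15
          2     1     0     1     0     1     0     1     0     1     0     1     0     1     0     1     0
          3     1     0     1     1     1     1     2     1     2     2     2     2     3     2     3     3
          4     1     0     1     1     2     1     3     2     4     3     5     4     7     5     8     7
          6     1     0     1     1     2     1     4     2     5     4     7     5    11     7    13    11

11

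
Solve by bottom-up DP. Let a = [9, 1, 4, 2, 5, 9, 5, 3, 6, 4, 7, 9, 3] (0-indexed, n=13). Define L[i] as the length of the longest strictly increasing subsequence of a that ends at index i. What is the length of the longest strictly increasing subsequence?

6

   i    0    1    2    3    4    5    6    7    8    9   10   11   12
a[i]    9    1    4    2    5    9    5    3    6    4    7    9    3
L[i]    1    1    2    2    3    4    3    3    4    4    5    6    3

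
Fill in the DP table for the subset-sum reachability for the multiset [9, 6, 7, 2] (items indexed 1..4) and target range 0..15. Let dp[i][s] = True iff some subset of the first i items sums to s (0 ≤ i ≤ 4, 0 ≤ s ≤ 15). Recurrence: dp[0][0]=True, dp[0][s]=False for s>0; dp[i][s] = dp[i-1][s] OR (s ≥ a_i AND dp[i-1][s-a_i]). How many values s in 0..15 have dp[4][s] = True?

i\s   0   1   2   3   4   5   6   7   8   9  10  11  12  13  14  15
  0   T   F   F   F   F   F   F   F   F   F   F   F   F   F   F   F
  1   T   F   F   F   F   F   F   F   F   T   F   F   F   F   F   F
  2   T   F   F   F   F   F   T   F   F   T   F   F   F   F   F   T
  3   T   F   F   F   F   F   T   T   F   T   F   F   F   T   F   T
  4   T   F   T   F   F   F   T   T   T   T   F   T   F   T   F   T

9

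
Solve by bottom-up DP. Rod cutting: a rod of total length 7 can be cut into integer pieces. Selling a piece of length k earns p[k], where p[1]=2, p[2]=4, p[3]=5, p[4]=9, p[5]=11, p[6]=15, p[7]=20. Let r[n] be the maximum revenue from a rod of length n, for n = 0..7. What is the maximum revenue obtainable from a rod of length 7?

20

   n    0    1    2    3    4    5    6    7
r[n]    0    2    4    6    9   11   15   20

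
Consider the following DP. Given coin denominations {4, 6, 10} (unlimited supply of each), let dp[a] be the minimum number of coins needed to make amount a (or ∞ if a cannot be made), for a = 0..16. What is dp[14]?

2

 a  0  1  2  3  4  5  6  7  8  9 10 11 12 13 14 15 16
dp  0  -  -  -  1  -  1  -  2  -  1  -  2  -  2  -  2
(- denotes ∞ / unreachable)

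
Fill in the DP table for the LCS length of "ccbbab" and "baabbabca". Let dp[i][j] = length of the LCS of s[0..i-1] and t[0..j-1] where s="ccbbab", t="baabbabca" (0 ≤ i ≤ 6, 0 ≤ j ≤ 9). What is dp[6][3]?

   ''  b  a  a  b  b  a  b  c  a
''  0  0  0  0  0  0  0  0  0  0
 c  0  0  0  0  0  0  0  0  1  1
 c  0  0  0  0  0  0  0  0  1  1
 b  0  1  1  1  1  1  1  1  1  1
 b  0  1  1  1  2  2  2  2  2  2
 a  0  1  2  2  2  2  3  3  3  3
 b  0  1  2  2  3  3  3  4  4  4

2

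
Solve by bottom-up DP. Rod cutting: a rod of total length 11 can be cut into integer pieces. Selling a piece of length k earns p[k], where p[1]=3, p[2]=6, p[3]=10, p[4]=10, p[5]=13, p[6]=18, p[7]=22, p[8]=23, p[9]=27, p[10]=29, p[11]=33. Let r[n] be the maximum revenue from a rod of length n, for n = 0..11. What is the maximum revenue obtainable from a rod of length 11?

   n    0    1    2    3    4    5    6    7    8    9   10   11
r[n]    0    3    6   10   13   16   20   23   26   30   33   36

36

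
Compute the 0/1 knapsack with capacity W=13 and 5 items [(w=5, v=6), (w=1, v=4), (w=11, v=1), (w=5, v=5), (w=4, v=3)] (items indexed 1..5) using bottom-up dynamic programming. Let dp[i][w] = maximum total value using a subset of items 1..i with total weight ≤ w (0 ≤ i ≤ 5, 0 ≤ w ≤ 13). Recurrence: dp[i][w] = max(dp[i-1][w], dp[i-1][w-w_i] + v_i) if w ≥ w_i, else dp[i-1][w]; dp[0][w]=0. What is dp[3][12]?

10

i\w   0   1   2   3   4   5   6   7   8   9  10  11  12  13
  0   0   0   0   0   0   0   0   0   0   0   0   0   0   0
  1   0   0   0   0   0   6   6   6   6   6   6   6   6   6
  2   0   4   4   4   4   6  10  10  10  10  10  10  10  10
  3   0   4   4   4   4   6  10  10  10  10  10  10  10  10
  4   0   4   4   4   4   6  10  10  10  10  11  15  15  15
  5   0   4   4   4   4   7  10  10  10  10  13  15  15  15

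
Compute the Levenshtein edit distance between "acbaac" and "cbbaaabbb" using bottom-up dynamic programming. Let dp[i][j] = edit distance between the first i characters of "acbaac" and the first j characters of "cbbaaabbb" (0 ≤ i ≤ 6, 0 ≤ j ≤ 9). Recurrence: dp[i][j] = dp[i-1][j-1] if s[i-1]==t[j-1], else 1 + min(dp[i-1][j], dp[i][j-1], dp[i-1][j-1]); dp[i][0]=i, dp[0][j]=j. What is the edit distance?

6

   ''  c  b  b  a  a  a  b  b  b
''  0  1  2  3  4  5  6  7  8  9
 a  1  1  2  3  3  4  5  6  7  8
 c  2  1  2  3  4  4  5  6  7  8
 b  3  2  1  2  3  4  5  5  6  7
 a  4  3  2  2  2  3  4  5  6  7
 a  5  4  3  3  2  2  3  4  5  6
 c  6  5  4  4  3  3  3  4  5  6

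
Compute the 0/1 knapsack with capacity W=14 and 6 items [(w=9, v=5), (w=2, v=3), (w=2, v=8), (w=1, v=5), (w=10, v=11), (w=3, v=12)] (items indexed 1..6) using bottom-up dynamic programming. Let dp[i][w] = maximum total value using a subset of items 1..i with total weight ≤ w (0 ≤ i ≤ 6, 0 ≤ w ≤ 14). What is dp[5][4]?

i\w   0   1   2   3   4   5   6   7   8   9  10  11  12  13  14
  0   0   0   0   0   0   0   0   0   0   0   0   0   0   0   0
  1   0   0   0   0   0   0   0   0   0   5   5   5   5   5   5
  2   0   0   3   3   3   3   3   3   3   5   5   8   8   8   8
  3   0   0   8   8  11  11  11  11  11  11  11  13  13  16  16
  4   0   5   8  13  13  16  16  16  16  16  16  16  18  18  21
  5   0   5   8  13  13  16  16  16  16  16  16  16  19  24  24
  6   0   5   8  13  17  20  25  25  28  28  28  28  28  28  28

13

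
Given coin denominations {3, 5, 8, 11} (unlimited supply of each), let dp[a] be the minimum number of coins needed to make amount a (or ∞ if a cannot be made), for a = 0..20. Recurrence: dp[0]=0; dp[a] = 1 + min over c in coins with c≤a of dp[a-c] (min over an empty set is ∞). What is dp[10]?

 a  0  1  2  3  4  5  6  7  8  9 10 11 12 13 14 15 16 17 18 19 20
dp  0  -  -  1  -  1  2  -  1  3  2  1  4  2  2  3  2  3  3  2  4
(- denotes ∞ / unreachable)

2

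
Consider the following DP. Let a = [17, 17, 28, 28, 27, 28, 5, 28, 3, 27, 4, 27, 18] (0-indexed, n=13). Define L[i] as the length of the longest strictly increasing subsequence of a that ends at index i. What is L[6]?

1

   i    0    1    2    3    4    5    6    7    8    9   10   11   12
a[i]   17   17   28   28   27   28    5   28    3   27    4   27   18
L[i]    1    1    2    2    2    3    1    3    1    2    2    3    3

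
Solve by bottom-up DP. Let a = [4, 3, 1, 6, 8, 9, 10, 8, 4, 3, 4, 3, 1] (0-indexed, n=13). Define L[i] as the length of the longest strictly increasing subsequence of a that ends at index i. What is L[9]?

   i    0    1    2    3    4    5    6    7    8    9   10   11   12
a[i]    4    3    1    6    8    9   10    8    4    3    4    3    1
L[i]    1    1    1    2    3    4    5    3    2    2    3    2    1

2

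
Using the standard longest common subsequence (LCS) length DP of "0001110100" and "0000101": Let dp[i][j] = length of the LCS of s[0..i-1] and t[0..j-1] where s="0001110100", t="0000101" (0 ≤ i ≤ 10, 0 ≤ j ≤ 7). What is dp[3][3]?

3

   ''  0  0  0  0  1  0  1
''  0  0  0  0  0  0  0  0
 0  0  1  1  1  1  1  1  1
 0  0  1  2  2  2  2  2  2
 0  0  1  2  3  3  3  3  3
 1  0  1  2  3  3  4  4  4
 1  0  1  2  3  3  4  4  5
 1  0  1  2  3  3  4  4  5
 0  0  1  2  3  4  4  5  5
 1  0  1  2  3  4  5  5  6
 0  0  1  2  3  4  5  6  6
 0  0  1  2  3  4  5  6  6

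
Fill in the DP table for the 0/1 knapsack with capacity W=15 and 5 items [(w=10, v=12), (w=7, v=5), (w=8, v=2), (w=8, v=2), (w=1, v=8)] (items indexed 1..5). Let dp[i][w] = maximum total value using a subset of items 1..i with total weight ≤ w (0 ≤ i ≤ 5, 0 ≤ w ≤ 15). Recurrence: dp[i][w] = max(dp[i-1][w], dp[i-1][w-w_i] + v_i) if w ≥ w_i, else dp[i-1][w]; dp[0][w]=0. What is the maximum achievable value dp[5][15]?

20

i\w   0   1   2   3   4   5   6   7   8   9  10  11  12  13  14  15
  0   0   0   0   0   0   0   0   0   0   0   0   0   0   0   0   0
  1   0   0   0   0   0   0   0   0   0   0  12  12  12  12  12  12
  2   0   0   0   0   0   0   0   5   5   5  12  12  12  12  12  12
  3   0   0   0   0   0   0   0   5   5   5  12  12  12  12  12  12
  4   0   0   0   0   0   0   0   5   5   5  12  12  12  12  12  12
  5   0   8   8   8   8   8   8   8  13  13  13  20  20  20  20  20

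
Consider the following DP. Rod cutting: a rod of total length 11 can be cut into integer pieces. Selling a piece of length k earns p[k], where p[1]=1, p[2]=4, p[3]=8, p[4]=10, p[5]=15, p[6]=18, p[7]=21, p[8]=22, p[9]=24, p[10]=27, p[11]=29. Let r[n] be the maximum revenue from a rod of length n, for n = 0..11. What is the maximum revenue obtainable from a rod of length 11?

   n    0    1    2    3    4    5    6    7    8    9   10   11
r[n]    0    1    4    8   10   15   18   21   23   26   30   33

33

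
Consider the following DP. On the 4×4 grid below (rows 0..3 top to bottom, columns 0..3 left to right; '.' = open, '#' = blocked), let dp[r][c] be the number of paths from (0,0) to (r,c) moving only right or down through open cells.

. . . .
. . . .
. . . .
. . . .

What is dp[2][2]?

6

r\c   0   1   2   3
  0   1   1   1   1
  1   1   2   3   4
  2   1   3   6  10
  3   1   4  10  20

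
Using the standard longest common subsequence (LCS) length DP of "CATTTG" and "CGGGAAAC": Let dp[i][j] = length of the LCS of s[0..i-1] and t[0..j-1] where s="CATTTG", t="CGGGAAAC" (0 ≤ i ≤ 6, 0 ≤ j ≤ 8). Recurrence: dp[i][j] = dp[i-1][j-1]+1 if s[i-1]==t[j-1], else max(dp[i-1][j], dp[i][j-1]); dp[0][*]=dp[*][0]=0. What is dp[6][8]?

2

   ''  C  G  G  G  A  A  A  C
''  0  0  0  0  0  0  0  0  0
 C  0  1  1  1  1  1  1  1  1
 A  0  1  1  1  1  2  2  2  2
 T  0  1  1  1  1  2  2  2  2
 T  0  1  1  1  1  2  2  2  2
 T  0  1  1  1  1  2  2  2  2
 G  0  1  2  2  2  2  2  2  2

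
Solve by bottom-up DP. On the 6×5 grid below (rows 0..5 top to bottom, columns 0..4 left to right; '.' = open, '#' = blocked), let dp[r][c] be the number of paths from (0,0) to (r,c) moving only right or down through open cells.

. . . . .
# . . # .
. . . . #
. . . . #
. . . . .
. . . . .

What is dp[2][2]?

r\c   0   1   2   3   4
  0   1   1   1   1   1
  1   0   1   2   0   1
  2   0   1   3   3   0
  3   0   1   4   7   0
  4   0   1   5  12  12
  5   0   1   6  18  30

3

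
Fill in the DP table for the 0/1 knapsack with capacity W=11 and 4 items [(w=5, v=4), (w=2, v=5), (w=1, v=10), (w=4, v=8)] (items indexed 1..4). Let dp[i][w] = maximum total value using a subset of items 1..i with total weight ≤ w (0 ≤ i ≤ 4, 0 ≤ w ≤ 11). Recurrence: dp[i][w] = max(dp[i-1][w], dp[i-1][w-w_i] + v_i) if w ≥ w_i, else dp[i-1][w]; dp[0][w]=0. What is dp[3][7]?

15

i\w   0   1   2   3   4   5   6   7   8   9  10  11
  0   0   0   0   0   0   0   0   0   0   0   0   0
  1   0   0   0   0   0   4   4   4   4   4   4   4
  2   0   0   5   5   5   5   5   9   9   9   9   9
  3   0  10  10  15  15  15  15  15  19  19  19  19
  4   0  10  10  15  15  18  18  23  23  23  23  23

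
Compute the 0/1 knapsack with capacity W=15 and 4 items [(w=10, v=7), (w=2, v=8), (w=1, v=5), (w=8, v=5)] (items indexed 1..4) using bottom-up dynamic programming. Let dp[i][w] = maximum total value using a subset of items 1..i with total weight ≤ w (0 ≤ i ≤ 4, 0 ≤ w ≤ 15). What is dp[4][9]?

i\w   0   1   2   3   4   5   6   7   8   9  10  11  12  13  14  15
  0   0   0   0   0   0   0   0   0   0   0   0   0   0   0   0   0
  1   0   0   0   0   0   0   0   0   0   0   7   7   7   7   7   7
  2   0   0   8   8   8   8   8   8   8   8   8   8  15  15  15  15
  3   0   5   8  13  13  13  13  13  13  13  13  13  15  20  20  20
  4   0   5   8  13  13  13  13  13  13  13  13  18  18  20  20  20

13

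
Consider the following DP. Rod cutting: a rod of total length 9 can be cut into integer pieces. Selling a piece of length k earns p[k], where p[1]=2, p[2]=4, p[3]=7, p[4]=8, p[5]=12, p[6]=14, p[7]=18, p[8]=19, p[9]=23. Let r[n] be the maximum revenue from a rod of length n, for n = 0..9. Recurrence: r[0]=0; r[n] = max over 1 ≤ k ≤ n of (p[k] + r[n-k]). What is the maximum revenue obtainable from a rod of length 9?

   n    0    1    2    3    4    5    6    7    8    9
r[n]    0    2    4    7    9   12   14   18   20   23

23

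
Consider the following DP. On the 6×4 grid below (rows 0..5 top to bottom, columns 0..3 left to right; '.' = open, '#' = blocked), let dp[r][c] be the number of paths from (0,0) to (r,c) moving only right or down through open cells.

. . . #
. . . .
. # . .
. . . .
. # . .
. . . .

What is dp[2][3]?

6

r\c   0   1   2   3
  0   1   1   1   0
  1   1   2   3   3
  2   1   0   3   6
  3   1   1   4  10
  4   1   0   4  14
  5   1   1   5  19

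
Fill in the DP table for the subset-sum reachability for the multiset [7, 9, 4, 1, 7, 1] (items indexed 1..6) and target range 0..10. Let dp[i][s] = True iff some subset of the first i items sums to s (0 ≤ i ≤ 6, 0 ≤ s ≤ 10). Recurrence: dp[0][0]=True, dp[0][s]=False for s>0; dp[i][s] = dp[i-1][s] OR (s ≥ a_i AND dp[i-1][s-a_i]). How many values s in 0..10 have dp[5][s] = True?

8

i\s   0   1   2   3   4   5   6   7   8   9  10
  0   T   F   F   F   F   F   F   F   F   F   F
  1   T   F   F   F   F   F   F   T   F   F   F
  2   T   F   F   F   F   F   F   T   F   T   F
  3   T   F   F   F   T   F   F   T   F   T   F
  4   T   T   F   F   T   T   F   T   T   T   T
  5   T   T   F   F   T   T   F   T   T   T   T
  6   T   T   T   F   T   T   T   T   T   T   T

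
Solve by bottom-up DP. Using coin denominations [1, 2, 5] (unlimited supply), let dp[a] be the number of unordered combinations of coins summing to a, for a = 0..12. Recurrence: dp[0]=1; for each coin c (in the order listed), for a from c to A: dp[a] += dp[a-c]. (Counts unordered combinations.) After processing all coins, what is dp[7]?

after  coin     0     1     2     3     4     5     6     7     8     9    10    11    12
          1     1     1     1     1     1     1     1     1     1     1     1     1     1
          2     1     1     2     2     3     3     4     4     5     5     6     6     7
          5     1     1     2     2     3     4     5     6     7     8    10    11    13

6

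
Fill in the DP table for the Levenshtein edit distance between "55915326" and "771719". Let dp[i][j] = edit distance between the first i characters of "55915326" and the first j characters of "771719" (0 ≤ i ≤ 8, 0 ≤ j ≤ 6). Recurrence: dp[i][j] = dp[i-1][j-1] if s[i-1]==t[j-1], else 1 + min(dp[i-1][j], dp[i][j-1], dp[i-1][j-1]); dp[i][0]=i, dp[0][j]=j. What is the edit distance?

   ''  7  7  1  7  1  9
''  0  1  2  3  4  5  6
 5  1  1  2  3  4  5  6
 5  2  2  2  3  4  5  6
 9  3  3  3  3  4  5  5
 1  4  4  4  3  4  4  5
 5  5  5  5  4  4  5  5
 3  6  6  6  5  5  5  6
 2  7  7  7  6  6  6  6
 6  8  8  8  7  7  7  7

7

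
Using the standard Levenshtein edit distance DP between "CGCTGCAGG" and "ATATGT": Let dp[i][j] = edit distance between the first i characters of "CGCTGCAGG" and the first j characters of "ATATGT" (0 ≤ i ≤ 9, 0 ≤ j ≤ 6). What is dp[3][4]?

4

   ''  A  T  A  T  G  T
''  0  1  2  3  4  5  6
 C  1  1  2  3  4  5  6
 G  2  2  2  3  4  4  5
 C  3  3  3  3  4  5  5
 T  4  4  3  4  3  4  5
 G  5  5  4  4  4  3  4
 C  6  6  5  5  5  4  4
 A  7  6  6  5  6  5  5
 G  8  7  7  6  6  6  6
 G  9  8  8  7  7  6  7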